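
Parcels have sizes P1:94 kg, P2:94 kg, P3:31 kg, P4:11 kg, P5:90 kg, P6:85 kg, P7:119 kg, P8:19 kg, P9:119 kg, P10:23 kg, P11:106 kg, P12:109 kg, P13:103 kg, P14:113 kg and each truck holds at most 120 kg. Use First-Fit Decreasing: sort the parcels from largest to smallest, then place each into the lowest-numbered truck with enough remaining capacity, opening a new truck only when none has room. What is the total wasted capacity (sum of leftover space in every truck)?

Sorted descending: 119, 119, 113, 109, 106, 103, 94, 94, 90, 85, 31, 23, 19, 11.
119 kg → truck 1 (remaining 1 kg)
119 kg → truck 2 (remaining 1 kg)
113 kg → truck 3 (remaining 7 kg)
109 kg → truck 4 (remaining 11 kg)
106 kg → truck 5 (remaining 14 kg)
103 kg → truck 6 (remaining 17 kg)
94 kg → truck 7 (remaining 26 kg)
94 kg → truck 8 (remaining 26 kg)
90 kg → truck 9 (remaining 30 kg)
85 kg → truck 10 (remaining 35 kg)
31 kg → truck 10 (remaining 4 kg)
23 kg → truck 7 (remaining 3 kg)
19 kg → truck 8 (remaining 7 kg)
11 kg → truck 4 (remaining 0 kg)
10 trucks × 120 kg = 1200 kg; used 1116 kg; unused 84 kg.

84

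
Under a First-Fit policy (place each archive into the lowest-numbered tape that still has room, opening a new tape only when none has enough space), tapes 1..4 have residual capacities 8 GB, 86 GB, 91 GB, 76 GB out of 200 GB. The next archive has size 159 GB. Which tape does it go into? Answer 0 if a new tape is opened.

0

No tape has ≥ 159 GB free, so a new tape is opened.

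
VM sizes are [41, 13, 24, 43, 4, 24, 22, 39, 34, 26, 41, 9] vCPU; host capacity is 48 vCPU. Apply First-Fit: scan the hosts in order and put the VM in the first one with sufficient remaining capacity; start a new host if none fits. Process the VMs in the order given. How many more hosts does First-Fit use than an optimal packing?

First-Fit: [41,4] [13,24,9] [43] [24,22] [39] [34] [26] [41] → 8 hosts.
Total size 320 vCPU; any packing needs at least ⌈320/48⌉ = 7 hosts.
An optimal packing achieves that bound: [43,4] [41] [41] [39,9] [34,13] [26,22] [24,24] → 7 hosts.
Excess: 8 − 7 = 1.

1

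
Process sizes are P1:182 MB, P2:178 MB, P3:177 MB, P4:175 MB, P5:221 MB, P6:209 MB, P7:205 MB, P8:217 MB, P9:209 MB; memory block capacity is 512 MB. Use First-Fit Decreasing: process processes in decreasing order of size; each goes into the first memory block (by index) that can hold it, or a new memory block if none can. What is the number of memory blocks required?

5

Sorted descending: 221, 217, 209, 209, 205, 182, 178, 177, 175.
221 MB → memory block 1 (remaining 291 MB)
217 MB → memory block 1 (remaining 74 MB)
209 MB → memory block 2 (remaining 303 MB)
209 MB → memory block 2 (remaining 94 MB)
205 MB → memory block 3 (remaining 307 MB)
182 MB → memory block 3 (remaining 125 MB)
178 MB → memory block 4 (remaining 334 MB)
177 MB → memory block 4 (remaining 157 MB)
175 MB → memory block 5 (remaining 337 MB)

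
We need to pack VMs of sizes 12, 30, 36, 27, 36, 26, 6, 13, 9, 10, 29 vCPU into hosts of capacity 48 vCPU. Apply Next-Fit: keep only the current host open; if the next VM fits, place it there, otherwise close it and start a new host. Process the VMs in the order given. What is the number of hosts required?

12 vCPU → host 1 (remaining 36 vCPU)
30 vCPU → host 1 (remaining 6 vCPU)
36 vCPU → host 2 (remaining 12 vCPU)
27 vCPU → host 3 (remaining 21 vCPU)
36 vCPU → host 4 (remaining 12 vCPU)
26 vCPU → host 5 (remaining 22 vCPU)
6 vCPU → host 5 (remaining 16 vCPU)
13 vCPU → host 5 (remaining 3 vCPU)
9 vCPU → host 6 (remaining 39 vCPU)
10 vCPU → host 6 (remaining 29 vCPU)
29 vCPU → host 6 (remaining 0 vCPU)

6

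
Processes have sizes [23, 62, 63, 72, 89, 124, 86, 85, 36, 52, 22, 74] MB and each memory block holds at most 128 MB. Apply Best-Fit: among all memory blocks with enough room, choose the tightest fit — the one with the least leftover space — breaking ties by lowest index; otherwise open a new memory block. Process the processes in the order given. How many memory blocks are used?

8

23 MB → memory block 1 (remaining 105 MB)
62 MB → memory block 1 (remaining 43 MB)
63 MB → memory block 2 (remaining 65 MB)
72 MB → memory block 3 (remaining 56 MB)
89 MB → memory block 4 (remaining 39 MB)
124 MB → memory block 5 (remaining 4 MB)
86 MB → memory block 6 (remaining 42 MB)
85 MB → memory block 7 (remaining 43 MB)
36 MB → memory block 4 (remaining 3 MB)
52 MB → memory block 3 (remaining 4 MB)
22 MB → memory block 6 (remaining 20 MB)
74 MB → memory block 8 (remaining 54 MB)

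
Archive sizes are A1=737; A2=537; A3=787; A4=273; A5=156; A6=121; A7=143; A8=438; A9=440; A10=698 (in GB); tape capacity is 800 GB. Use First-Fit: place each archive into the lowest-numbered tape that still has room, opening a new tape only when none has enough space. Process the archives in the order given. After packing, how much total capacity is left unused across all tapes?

A1 (737 GB) → tape 1 (remaining 63 GB)
A2 (537 GB) → tape 2 (remaining 263 GB)
A3 (787 GB) → tape 3 (remaining 13 GB)
A4 (273 GB) → tape 4 (remaining 527 GB)
A5 (156 GB) → tape 2 (remaining 107 GB)
A6 (121 GB) → tape 4 (remaining 406 GB)
A7 (143 GB) → tape 4 (remaining 263 GB)
A8 (438 GB) → tape 5 (remaining 362 GB)
A9 (440 GB) → tape 6 (remaining 360 GB)
A10 (698 GB) → tape 7 (remaining 102 GB)
7 tapes × 800 GB = 5600 GB; used 4330 GB; unused 1270 GB.

1270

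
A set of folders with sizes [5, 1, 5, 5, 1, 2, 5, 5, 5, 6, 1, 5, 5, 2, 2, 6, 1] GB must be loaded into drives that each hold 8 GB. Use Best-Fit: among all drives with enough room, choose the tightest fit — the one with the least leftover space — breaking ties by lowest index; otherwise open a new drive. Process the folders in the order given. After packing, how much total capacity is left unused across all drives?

Put 5 GB in drive 1; 3 GB remain.
Put 1 GB in drive 1; 2 GB remain.
Put 5 GB in drive 2; 3 GB remain.
Put 5 GB in drive 3; 3 GB remain.
Put 1 GB in drive 1; 1 GB remain.
Put 2 GB in drive 2; 1 GB remain.
Put 5 GB in drive 4; 3 GB remain.
Put 5 GB in drive 5; 3 GB remain.
Put 5 GB in drive 6; 3 GB remain.
Put 6 GB in drive 7; 2 GB remain.
Put 1 GB in drive 1; 0 GB remain.
Put 5 GB in drive 8; 3 GB remain.
Put 5 GB in drive 9; 3 GB remain.
Put 2 GB in drive 7; 0 GB remain.
Put 2 GB in drive 3; 1 GB remain.
Put 6 GB in drive 10; 2 GB remain.
Put 1 GB in drive 2; 0 GB remain.
10 drives × 8 GB = 80 GB; used 62 GB; unused 18 GB.

18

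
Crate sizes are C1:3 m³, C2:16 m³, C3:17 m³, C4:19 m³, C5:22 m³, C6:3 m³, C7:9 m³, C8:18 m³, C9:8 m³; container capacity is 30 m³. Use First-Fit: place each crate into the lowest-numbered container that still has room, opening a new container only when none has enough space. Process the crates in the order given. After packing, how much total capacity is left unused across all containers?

35

C1 (3 m³) → container 1 (remaining 27 m³)
C2 (16 m³) → container 1 (remaining 11 m³)
C3 (17 m³) → container 2 (remaining 13 m³)
C4 (19 m³) → container 3 (remaining 11 m³)
C5 (22 m³) → container 4 (remaining 8 m³)
C6 (3 m³) → container 1 (remaining 8 m³)
C7 (9 m³) → container 2 (remaining 4 m³)
C8 (18 m³) → container 5 (remaining 12 m³)
C9 (8 m³) → container 1 (remaining 0 m³)
5 containers × 30 m³ = 150 m³; used 115 m³; unused 35 m³.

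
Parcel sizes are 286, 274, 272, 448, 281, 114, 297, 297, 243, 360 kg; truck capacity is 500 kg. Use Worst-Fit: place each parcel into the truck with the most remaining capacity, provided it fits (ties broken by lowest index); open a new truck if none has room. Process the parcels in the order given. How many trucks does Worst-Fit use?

Put 286 kg in truck 1; 214 kg remain.
Put 274 kg in truck 2; 226 kg remain.
Put 272 kg in truck 3; 228 kg remain.
Put 448 kg in truck 4; 52 kg remain.
Put 281 kg in truck 5; 219 kg remain.
Put 114 kg in truck 3; 114 kg remain.
Put 297 kg in truck 6; 203 kg remain.
Put 297 kg in truck 7; 203 kg remain.
Put 243 kg in truck 8; 257 kg remain.
Put 360 kg in truck 9; 140 kg remain.
Final trucks: [286] [274] [272,114] [448] [281] [297] [297] [243] [360].

9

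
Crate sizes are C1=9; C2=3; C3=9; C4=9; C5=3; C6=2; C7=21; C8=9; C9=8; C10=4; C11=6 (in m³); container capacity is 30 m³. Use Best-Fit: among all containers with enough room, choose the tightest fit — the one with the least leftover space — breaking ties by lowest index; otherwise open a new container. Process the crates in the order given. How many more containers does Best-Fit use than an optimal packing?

0

Best-Fit: [9,3,9,9] [3,2,21,4] [9,8,6] → 3 containers.
Total size 83 m³; any packing needs at least ⌈83/30⌉ = 3 containers.
So 3 is already optimal.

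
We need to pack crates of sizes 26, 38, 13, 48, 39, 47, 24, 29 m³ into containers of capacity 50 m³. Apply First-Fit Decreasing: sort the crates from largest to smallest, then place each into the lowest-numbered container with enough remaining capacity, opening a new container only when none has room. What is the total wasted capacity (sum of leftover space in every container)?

36

Sorted descending: 48, 47, 39, 38, 29, 26, 24, 13.
48 m³ → container 1 (remaining 2 m³)
47 m³ → container 2 (remaining 3 m³)
39 m³ → container 3 (remaining 11 m³)
38 m³ → container 4 (remaining 12 m³)
29 m³ → container 5 (remaining 21 m³)
26 m³ → container 6 (remaining 24 m³)
24 m³ → container 6 (remaining 0 m³)
13 m³ → container 5 (remaining 8 m³)
6 containers × 50 m³ = 300 m³; used 264 m³; unused 36 m³.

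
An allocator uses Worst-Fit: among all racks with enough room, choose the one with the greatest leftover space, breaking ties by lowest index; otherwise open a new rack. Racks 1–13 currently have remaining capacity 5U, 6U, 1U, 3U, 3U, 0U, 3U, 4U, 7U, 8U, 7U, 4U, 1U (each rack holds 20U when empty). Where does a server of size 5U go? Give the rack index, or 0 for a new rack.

10

Racks with room: rack 1 (5U), rack 2 (6U), rack 9 (7U), rack 10 (8U), rack 11 (7U).
Most room is rack 10 with 8U free.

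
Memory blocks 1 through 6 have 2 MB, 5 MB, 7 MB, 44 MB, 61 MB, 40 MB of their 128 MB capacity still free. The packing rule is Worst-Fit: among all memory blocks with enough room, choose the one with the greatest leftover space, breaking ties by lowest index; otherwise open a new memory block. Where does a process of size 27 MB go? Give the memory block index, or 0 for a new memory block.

Memory blocks with room: memory block 4 (44 MB), memory block 5 (61 MB), memory block 6 (40 MB).
Most room is memory block 5 with 61 MB free.

5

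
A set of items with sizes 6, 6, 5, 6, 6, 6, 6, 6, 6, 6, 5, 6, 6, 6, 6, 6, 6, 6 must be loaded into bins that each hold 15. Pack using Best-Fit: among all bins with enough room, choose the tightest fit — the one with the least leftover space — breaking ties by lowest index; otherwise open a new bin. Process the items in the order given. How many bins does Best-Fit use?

Put 6 in bin 1; 9 remain.
Put 6 in bin 1; 3 remain.
Put 5 in bin 2; 10 remain.
Put 6 in bin 2; 4 remain.
Put 6 in bin 3; 9 remain.
Put 6 in bin 3; 3 remain.
Put 6 in bin 4; 9 remain.
Put 6 in bin 4; 3 remain.
Put 6 in bin 5; 9 remain.
Put 6 in bin 5; 3 remain.
Put 5 in bin 6; 10 remain.
Put 6 in bin 6; 4 remain.
Put 6 in bin 7; 9 remain.
Put 6 in bin 7; 3 remain.
Put 6 in bin 8; 9 remain.
Put 6 in bin 8; 3 remain.
Put 6 in bin 9; 9 remain.
Put 6 in bin 9; 3 remain.
Final bins: [6,6] [5,6] [6,6] [6,6] [6,6] [5,6] [6,6] [6,6] [6,6].

9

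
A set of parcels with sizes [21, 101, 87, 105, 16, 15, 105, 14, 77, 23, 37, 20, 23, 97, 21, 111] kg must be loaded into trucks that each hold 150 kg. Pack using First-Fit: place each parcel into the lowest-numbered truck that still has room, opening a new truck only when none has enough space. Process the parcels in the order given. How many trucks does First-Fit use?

7

truck 1: place 21 kg, 129 kg left
truck 1: place 101 kg, 28 kg left
truck 2: place 87 kg, 63 kg left
truck 3: place 105 kg, 45 kg left
truck 1: place 16 kg, 12 kg left
truck 2: place 15 kg, 48 kg left
truck 4: place 105 kg, 45 kg left
truck 2: place 14 kg, 34 kg left
truck 5: place 77 kg, 73 kg left
truck 2: place 23 kg, 11 kg left
truck 3: place 37 kg, 8 kg left
truck 4: place 20 kg, 25 kg left
truck 4: place 23 kg, 2 kg left
truck 6: place 97 kg, 53 kg left
truck 5: place 21 kg, 52 kg left
truck 7: place 111 kg, 39 kg left
Final trucks: [21,101,16] [87,15,14,23] [105,37] [105,20,23] [77,21] [97] [111].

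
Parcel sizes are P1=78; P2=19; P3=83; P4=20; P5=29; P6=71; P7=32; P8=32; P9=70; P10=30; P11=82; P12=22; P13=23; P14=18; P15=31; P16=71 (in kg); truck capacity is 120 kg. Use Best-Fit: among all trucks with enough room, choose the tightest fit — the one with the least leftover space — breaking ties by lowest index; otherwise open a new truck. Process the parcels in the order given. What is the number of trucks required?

truck 1: place P1 (78 kg), 42 kg left
truck 1: place P2 (19 kg), 23 kg left
truck 2: place P3 (83 kg), 37 kg left
truck 1: place P4 (20 kg), 3 kg left
truck 2: place P5 (29 kg), 8 kg left
truck 3: place P6 (71 kg), 49 kg left
truck 3: place P7 (32 kg), 17 kg left
truck 4: place P8 (32 kg), 88 kg left
truck 4: place P9 (70 kg), 18 kg left
truck 5: place P10 (30 kg), 90 kg left
truck 5: place P11 (82 kg), 8 kg left
truck 6: place P12 (22 kg), 98 kg left
truck 6: place P13 (23 kg), 75 kg left
truck 4: place P14 (18 kg), 0 kg left
truck 6: place P15 (31 kg), 44 kg left
truck 7: place P16 (71 kg), 49 kg left

7 trucks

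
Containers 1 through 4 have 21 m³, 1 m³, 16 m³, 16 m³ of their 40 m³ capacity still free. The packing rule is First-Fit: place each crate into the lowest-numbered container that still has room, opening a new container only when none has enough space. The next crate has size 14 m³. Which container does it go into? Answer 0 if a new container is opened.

1

Containers with room: container 1 (21 m³), container 3 (16 m³), container 4 (16 m³).
The first with room is container 1.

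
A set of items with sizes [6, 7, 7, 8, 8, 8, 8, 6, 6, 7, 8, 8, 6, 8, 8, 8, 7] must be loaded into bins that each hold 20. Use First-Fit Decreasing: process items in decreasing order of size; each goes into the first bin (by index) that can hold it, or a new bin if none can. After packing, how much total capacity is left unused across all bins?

36

Sorted descending: 8, 8, 8, 8, 8, 8, 8, 8, 8, 7, 7, 7, 7, 6, 6, 6, 6.
Put 8 in bin 1; 12 remain.
Put 8 in bin 1; 4 remain.
Put 8 in bin 2; 12 remain.
Put 8 in bin 2; 4 remain.
Put 8 in bin 3; 12 remain.
Put 8 in bin 3; 4 remain.
Put 8 in bin 4; 12 remain.
Put 8 in bin 4; 4 remain.
Put 8 in bin 5; 12 remain.
Put 7 in bin 5; 5 remain.
Put 7 in bin 6; 13 remain.
Put 7 in bin 6; 6 remain.
Put 7 in bin 7; 13 remain.
Put 6 in bin 6; 0 remain.
Put 6 in bin 7; 7 remain.
Put 6 in bin 7; 1 remain.
Put 6 in bin 8; 14 remain.
8 bins × 20 = 160; used 124; unused 36.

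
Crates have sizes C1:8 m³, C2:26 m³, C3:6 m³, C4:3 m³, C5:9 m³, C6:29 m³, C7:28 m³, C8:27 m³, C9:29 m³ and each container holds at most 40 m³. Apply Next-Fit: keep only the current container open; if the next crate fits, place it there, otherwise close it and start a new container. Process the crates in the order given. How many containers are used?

container 1: place C1 (8 m³), 32 m³ left
container 1: place C2 (26 m³), 6 m³ left
container 1: place C3 (6 m³), 0 m³ left
container 2: place C4 (3 m³), 37 m³ left
container 2: place C5 (9 m³), 28 m³ left
container 3: place C6 (29 m³), 11 m³ left
container 4: place C7 (28 m³), 12 m³ left
container 5: place C8 (27 m³), 13 m³ left
container 6: place C9 (29 m³), 11 m³ left
Final containers: [8,26,6] [3,9] [29] [28] [27] [29].

6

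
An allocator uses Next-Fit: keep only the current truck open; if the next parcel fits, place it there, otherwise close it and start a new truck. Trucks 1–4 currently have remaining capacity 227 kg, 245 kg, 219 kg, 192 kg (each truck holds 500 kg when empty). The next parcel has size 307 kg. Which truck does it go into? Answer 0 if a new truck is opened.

0

Next-Fit only looks at truck 4, which has 192 kg free.
307 kg does not fit, so a new truck is opened.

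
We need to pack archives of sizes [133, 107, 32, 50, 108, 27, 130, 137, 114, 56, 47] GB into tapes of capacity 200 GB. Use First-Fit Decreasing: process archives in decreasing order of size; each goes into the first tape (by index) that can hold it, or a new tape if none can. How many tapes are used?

Sorted descending: 137, 133, 130, 114, 108, 107, 56, 50, 47, 32, 27.
137 GB → tape 1 (remaining 63 GB)
133 GB → tape 2 (remaining 67 GB)
130 GB → tape 3 (remaining 70 GB)
114 GB → tape 4 (remaining 86 GB)
108 GB → tape 5 (remaining 92 GB)
107 GB → tape 6 (remaining 93 GB)
56 GB → tape 1 (remaining 7 GB)
50 GB → tape 2 (remaining 17 GB)
47 GB → tape 3 (remaining 23 GB)
32 GB → tape 4 (remaining 54 GB)
27 GB → tape 4 (remaining 27 GB)

6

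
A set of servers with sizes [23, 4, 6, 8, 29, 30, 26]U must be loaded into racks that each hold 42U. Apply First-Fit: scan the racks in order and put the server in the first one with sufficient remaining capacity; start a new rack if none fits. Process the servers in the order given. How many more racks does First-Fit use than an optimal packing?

First-Fit: [23,4,6,8] [29] [30] [26] → 4 racks.
4 servers exceed 21U (half the capacity), and no two of those can share a rack, so at least 4 racks are needed.
So 4 is already optimal.

0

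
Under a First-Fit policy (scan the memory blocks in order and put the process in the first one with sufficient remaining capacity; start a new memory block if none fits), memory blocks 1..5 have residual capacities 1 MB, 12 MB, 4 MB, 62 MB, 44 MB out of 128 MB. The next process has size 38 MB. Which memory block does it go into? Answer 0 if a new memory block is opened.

Memory blocks with room: memory block 4 (62 MB), memory block 5 (44 MB).
The first with room is memory block 4.

4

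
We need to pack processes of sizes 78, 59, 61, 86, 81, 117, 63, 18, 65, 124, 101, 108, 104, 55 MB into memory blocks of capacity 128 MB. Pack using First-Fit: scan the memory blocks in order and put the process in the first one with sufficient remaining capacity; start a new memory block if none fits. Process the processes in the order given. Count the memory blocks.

11 memory blocks

78 MB → memory block 1 (remaining 50 MB)
59 MB → memory block 2 (remaining 69 MB)
61 MB → memory block 2 (remaining 8 MB)
86 MB → memory block 3 (remaining 42 MB)
81 MB → memory block 4 (remaining 47 MB)
117 MB → memory block 5 (remaining 11 MB)
63 MB → memory block 6 (remaining 65 MB)
18 MB → memory block 1 (remaining 32 MB)
65 MB → memory block 6 (remaining 0 MB)
124 MB → memory block 7 (remaining 4 MB)
101 MB → memory block 8 (remaining 27 MB)
108 MB → memory block 9 (remaining 20 MB)
104 MB → memory block 10 (remaining 24 MB)
55 MB → memory block 11 (remaining 73 MB)
Final memory blocks: [78,18] [59,61] [86] [81] [117] [63,65] [124] [101] [108] [104] [55].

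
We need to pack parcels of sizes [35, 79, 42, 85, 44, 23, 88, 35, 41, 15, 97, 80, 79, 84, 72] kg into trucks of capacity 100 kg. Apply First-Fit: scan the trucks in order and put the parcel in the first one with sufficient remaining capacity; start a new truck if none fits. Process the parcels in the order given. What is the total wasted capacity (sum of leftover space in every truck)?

201

truck 1: place 35 kg, 65 kg left
truck 2: place 79 kg, 21 kg left
truck 1: place 42 kg, 23 kg left
truck 3: place 85 kg, 15 kg left
truck 4: place 44 kg, 56 kg left
truck 1: place 23 kg, 0 kg left
truck 5: place 88 kg, 12 kg left
truck 4: place 35 kg, 21 kg left
truck 6: place 41 kg, 59 kg left
truck 2: place 15 kg, 6 kg left
truck 7: place 97 kg, 3 kg left
truck 8: place 80 kg, 20 kg left
truck 9: place 79 kg, 21 kg left
truck 10: place 84 kg, 16 kg left
truck 11: place 72 kg, 28 kg left
11 trucks × 100 kg = 1100 kg; used 899 kg; unused 201 kg.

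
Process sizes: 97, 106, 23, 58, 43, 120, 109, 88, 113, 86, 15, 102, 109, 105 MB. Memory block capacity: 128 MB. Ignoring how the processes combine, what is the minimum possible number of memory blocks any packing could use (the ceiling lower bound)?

Total size = 97 + 106 + 23 + 58 + 43 + 120 + 109 + 88 + 113 + 86 + 15 + 102 + 109 + 105 = 1174 MB.
⌈1174 / 128⌉ = 10.

10 memory blocks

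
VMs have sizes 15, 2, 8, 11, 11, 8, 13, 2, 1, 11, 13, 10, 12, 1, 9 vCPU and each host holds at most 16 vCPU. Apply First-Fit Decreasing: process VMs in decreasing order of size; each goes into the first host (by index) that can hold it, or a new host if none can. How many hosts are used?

10

Sorted descending: 15, 13, 13, 12, 11, 11, 11, 10, 9, 8, 8, 2, 2, 1, 1.
host 1: place 15 vCPU, 1 vCPU left
host 2: place 13 vCPU, 3 vCPU left
host 3: place 13 vCPU, 3 vCPU left
host 4: place 12 vCPU, 4 vCPU left
host 5: place 11 vCPU, 5 vCPU left
host 6: place 11 vCPU, 5 vCPU left
host 7: place 11 vCPU, 5 vCPU left
host 8: place 10 vCPU, 6 vCPU left
host 9: place 9 vCPU, 7 vCPU left
host 10: place 8 vCPU, 8 vCPU left
host 10: place 8 vCPU, 0 vCPU left
host 2: place 2 vCPU, 1 vCPU left
host 3: place 2 vCPU, 1 vCPU left
host 1: place 1 vCPU, 0 vCPU left
host 2: place 1 vCPU, 0 vCPU left
Final hosts: [15,1] [13,2,1] [13,2] [12] [11] [11] [11] [10] [9] [8,8].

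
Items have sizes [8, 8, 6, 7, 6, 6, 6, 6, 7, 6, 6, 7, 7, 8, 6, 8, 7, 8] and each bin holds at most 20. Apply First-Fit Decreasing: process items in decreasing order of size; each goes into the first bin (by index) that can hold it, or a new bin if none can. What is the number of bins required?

7

Sorted descending: 8, 8, 8, 8, 8, 7, 7, 7, 7, 7, 6, 6, 6, 6, 6, 6, 6, 6.
Put 8 in bin 1; 12 remain.
Put 8 in bin 1; 4 remain.
Put 8 in bin 2; 12 remain.
Put 8 in bin 2; 4 remain.
Put 8 in bin 3; 12 remain.
Put 7 in bin 3; 5 remain.
Put 7 in bin 4; 13 remain.
Put 7 in bin 4; 6 remain.
Put 7 in bin 5; 13 remain.
Put 7 in bin 5; 6 remain.
Put 6 in bin 4; 0 remain.
Put 6 in bin 5; 0 remain.
Put 6 in bin 6; 14 remain.
Put 6 in bin 6; 8 remain.
Put 6 in bin 6; 2 remain.
Put 6 in bin 7; 14 remain.
Put 6 in bin 7; 8 remain.
Put 6 in bin 7; 2 remain.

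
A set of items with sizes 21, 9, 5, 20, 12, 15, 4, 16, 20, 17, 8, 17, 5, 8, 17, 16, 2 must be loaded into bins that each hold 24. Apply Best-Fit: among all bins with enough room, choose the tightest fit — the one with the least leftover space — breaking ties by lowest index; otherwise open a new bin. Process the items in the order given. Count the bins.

Put 21 in bin 1; 3 remain.
Put 9 in bin 2; 15 remain.
Put 5 in bin 2; 10 remain.
Put 20 in bin 3; 4 remain.
Put 12 in bin 4; 12 remain.
Put 15 in bin 5; 9 remain.
Put 4 in bin 3; 0 remain.
Put 16 in bin 6; 8 remain.
Put 20 in bin 7; 4 remain.
Put 17 in bin 8; 7 remain.
Put 8 in bin 6; 0 remain.
Put 17 in bin 9; 7 remain.
Put 5 in bin 8; 2 remain.
Put 8 in bin 5; 1 remain.
Put 17 in bin 10; 7 remain.
Put 16 in bin 11; 8 remain.
Put 2 in bin 8; 0 remain.
Final bins: [21] [9,5] [20,4] [12] [15,8] [16,8] [20] [17,5,2] [17] [17] [16].

11 bins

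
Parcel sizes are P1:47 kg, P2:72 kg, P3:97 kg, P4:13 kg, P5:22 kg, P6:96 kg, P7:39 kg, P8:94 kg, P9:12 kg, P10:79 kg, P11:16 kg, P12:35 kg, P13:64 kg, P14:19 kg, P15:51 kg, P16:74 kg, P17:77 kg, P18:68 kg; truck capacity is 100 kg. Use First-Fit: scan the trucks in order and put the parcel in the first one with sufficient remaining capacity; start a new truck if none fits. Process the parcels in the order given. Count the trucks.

12 trucks

Put P1 (47 kg) in truck 1; 53 kg remain.
Put P2 (72 kg) in truck 2; 28 kg remain.
Put P3 (97 kg) in truck 3; 3 kg remain.
Put P4 (13 kg) in truck 1; 40 kg remain.
Put P5 (22 kg) in truck 1; 18 kg remain.
Put P6 (96 kg) in truck 4; 4 kg remain.
Put P7 (39 kg) in truck 5; 61 kg remain.
Put P8 (94 kg) in truck 6; 6 kg remain.
Put P9 (12 kg) in truck 1; 6 kg remain.
Put P10 (79 kg) in truck 7; 21 kg remain.
Put P11 (16 kg) in truck 2; 12 kg remain.
Put P12 (35 kg) in truck 5; 26 kg remain.
Put P13 (64 kg) in truck 8; 36 kg remain.
Put P14 (19 kg) in truck 5; 7 kg remain.
Put P15 (51 kg) in truck 9; 49 kg remain.
Put P16 (74 kg) in truck 10; 26 kg remain.
Put P17 (77 kg) in truck 11; 23 kg remain.
Put P18 (68 kg) in truck 12; 32 kg remain.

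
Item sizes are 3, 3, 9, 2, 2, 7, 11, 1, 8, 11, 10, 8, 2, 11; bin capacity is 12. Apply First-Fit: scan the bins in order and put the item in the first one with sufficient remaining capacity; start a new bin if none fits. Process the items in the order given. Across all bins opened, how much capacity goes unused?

3 → bin 1 (remaining 9)
3 → bin 1 (remaining 6)
9 → bin 2 (remaining 3)
2 → bin 1 (remaining 4)
2 → bin 1 (remaining 2)
7 → bin 3 (remaining 5)
11 → bin 4 (remaining 1)
1 → bin 1 (remaining 1)
8 → bin 5 (remaining 4)
11 → bin 6 (remaining 1)
10 → bin 7 (remaining 2)
8 → bin 8 (remaining 4)
2 → bin 2 (remaining 1)
11 → bin 9 (remaining 1)
9 bins × 12 = 108; used 88; unused 20.

20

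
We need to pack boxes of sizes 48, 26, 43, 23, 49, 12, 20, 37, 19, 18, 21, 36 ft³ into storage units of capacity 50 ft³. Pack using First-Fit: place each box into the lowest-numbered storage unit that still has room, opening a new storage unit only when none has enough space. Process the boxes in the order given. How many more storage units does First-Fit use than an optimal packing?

First-Fit: [48] [26,23] [43] [49] [12,20,18] [37] [19,21] [36] → 8 storage units.
Total size 352 ft³; any packing needs at least ⌈352/50⌉ = 8 storage units.
So 8 is already optimal.

0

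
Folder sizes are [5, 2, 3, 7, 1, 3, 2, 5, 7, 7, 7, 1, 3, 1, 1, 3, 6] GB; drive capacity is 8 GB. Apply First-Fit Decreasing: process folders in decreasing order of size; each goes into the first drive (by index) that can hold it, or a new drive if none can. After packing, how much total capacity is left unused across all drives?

Sorted descending: 7, 7, 7, 7, 6, 5, 5, 3, 3, 3, 3, 2, 2, 1, 1, 1, 1.
7 GB → drive 1 (remaining 1 GB)
7 GB → drive 2 (remaining 1 GB)
7 GB → drive 3 (remaining 1 GB)
7 GB → drive 4 (remaining 1 GB)
6 GB → drive 5 (remaining 2 GB)
5 GB → drive 6 (remaining 3 GB)
5 GB → drive 7 (remaining 3 GB)
3 GB → drive 6 (remaining 0 GB)
3 GB → drive 7 (remaining 0 GB)
3 GB → drive 8 (remaining 5 GB)
3 GB → drive 8 (remaining 2 GB)
2 GB → drive 5 (remaining 0 GB)
2 GB → drive 8 (remaining 0 GB)
1 GB → drive 1 (remaining 0 GB)
1 GB → drive 2 (remaining 0 GB)
1 GB → drive 3 (remaining 0 GB)
1 GB → drive 4 (remaining 0 GB)
8 drives × 8 GB = 64 GB; used 64 GB; unused 0 GB.

0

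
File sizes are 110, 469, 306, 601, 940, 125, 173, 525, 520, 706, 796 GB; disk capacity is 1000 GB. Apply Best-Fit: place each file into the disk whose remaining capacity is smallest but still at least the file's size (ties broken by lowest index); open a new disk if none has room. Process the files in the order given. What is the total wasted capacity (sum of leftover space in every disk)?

disk 1: place 110 GB, 890 GB left
disk 1: place 469 GB, 421 GB left
disk 1: place 306 GB, 115 GB left
disk 2: place 601 GB, 399 GB left
disk 3: place 940 GB, 60 GB left
disk 2: place 125 GB, 274 GB left
disk 2: place 173 GB, 101 GB left
disk 4: place 525 GB, 475 GB left
disk 5: place 520 GB, 480 GB left
disk 6: place 706 GB, 294 GB left
disk 7: place 796 GB, 204 GB left
7 disks × 1000 GB = 7000 GB; used 5271 GB; unused 1729 GB.

1729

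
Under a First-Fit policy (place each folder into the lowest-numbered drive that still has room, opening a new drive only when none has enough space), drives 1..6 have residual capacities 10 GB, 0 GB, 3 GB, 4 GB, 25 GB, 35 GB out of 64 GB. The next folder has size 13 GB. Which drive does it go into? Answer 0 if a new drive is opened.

5

Drives with room: drive 5 (25 GB), drive 6 (35 GB).
The first with room is drive 5.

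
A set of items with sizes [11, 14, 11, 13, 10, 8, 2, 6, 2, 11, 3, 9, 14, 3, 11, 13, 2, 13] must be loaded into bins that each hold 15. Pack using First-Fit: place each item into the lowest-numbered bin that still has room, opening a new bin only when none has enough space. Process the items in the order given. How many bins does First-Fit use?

11 → bin 1 (remaining 4)
14 → bin 2 (remaining 1)
11 → bin 3 (remaining 4)
13 → bin 4 (remaining 2)
10 → bin 5 (remaining 5)
8 → bin 6 (remaining 7)
2 → bin 1 (remaining 2)
6 → bin 6 (remaining 1)
2 → bin 1 (remaining 0)
11 → bin 7 (remaining 4)
3 → bin 3 (remaining 1)
9 → bin 8 (remaining 6)
14 → bin 9 (remaining 1)
3 → bin 5 (remaining 2)
11 → bin 10 (remaining 4)
13 → bin 11 (remaining 2)
2 → bin 4 (remaining 0)
13 → bin 12 (remaining 2)
Final bins: [11,2,2] [14] [11,3] [13,2] [10,3] [8,6] [11] [9] [14] [11] [13] [13].

12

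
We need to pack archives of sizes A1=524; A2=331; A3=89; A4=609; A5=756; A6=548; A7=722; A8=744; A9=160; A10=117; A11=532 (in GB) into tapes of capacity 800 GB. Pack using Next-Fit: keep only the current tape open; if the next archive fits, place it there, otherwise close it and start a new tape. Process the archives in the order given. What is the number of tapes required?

tape 1: place A1 (524 GB), 276 GB left
tape 2: place A2 (331 GB), 469 GB left
tape 2: place A3 (89 GB), 380 GB left
tape 3: place A4 (609 GB), 191 GB left
tape 4: place A5 (756 GB), 44 GB left
tape 5: place A6 (548 GB), 252 GB left
tape 6: place A7 (722 GB), 78 GB left
tape 7: place A8 (744 GB), 56 GB left
tape 8: place A9 (160 GB), 640 GB left
tape 8: place A10 (117 GB), 523 GB left
tape 9: place A11 (532 GB), 268 GB left

9 tapes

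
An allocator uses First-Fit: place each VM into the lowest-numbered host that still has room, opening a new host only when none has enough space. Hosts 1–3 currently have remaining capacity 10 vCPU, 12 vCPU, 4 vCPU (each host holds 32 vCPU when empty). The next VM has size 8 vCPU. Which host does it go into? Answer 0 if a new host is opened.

Hosts with room: host 1 (10 vCPU), host 2 (12 vCPU).
The first with room is host 1.

1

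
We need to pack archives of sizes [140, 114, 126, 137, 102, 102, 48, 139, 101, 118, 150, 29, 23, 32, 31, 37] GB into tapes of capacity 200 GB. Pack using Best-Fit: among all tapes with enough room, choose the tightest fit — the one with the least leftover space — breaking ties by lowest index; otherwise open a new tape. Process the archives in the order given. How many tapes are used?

10

140 GB → tape 1 (remaining 60 GB)
114 GB → tape 2 (remaining 86 GB)
126 GB → tape 3 (remaining 74 GB)
137 GB → tape 4 (remaining 63 GB)
102 GB → tape 5 (remaining 98 GB)
102 GB → tape 6 (remaining 98 GB)
48 GB → tape 1 (remaining 12 GB)
139 GB → tape 7 (remaining 61 GB)
101 GB → tape 8 (remaining 99 GB)
118 GB → tape 9 (remaining 82 GB)
150 GB → tape 10 (remaining 50 GB)
29 GB → tape 10 (remaining 21 GB)
23 GB → tape 7 (remaining 38 GB)
32 GB → tape 7 (remaining 6 GB)
31 GB → tape 4 (remaining 32 GB)
37 GB → tape 3 (remaining 37 GB)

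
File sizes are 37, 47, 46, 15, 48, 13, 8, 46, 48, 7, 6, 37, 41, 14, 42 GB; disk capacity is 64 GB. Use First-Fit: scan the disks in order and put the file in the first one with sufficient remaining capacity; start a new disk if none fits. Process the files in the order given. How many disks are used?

9 disks

Put 37 GB in disk 1; 27 GB remain.
Put 47 GB in disk 2; 17 GB remain.
Put 46 GB in disk 3; 18 GB remain.
Put 15 GB in disk 1; 12 GB remain.
Put 48 GB in disk 4; 16 GB remain.
Put 13 GB in disk 2; 4 GB remain.
Put 8 GB in disk 1; 4 GB remain.
Put 46 GB in disk 5; 18 GB remain.
Put 48 GB in disk 6; 16 GB remain.
Put 7 GB in disk 3; 11 GB remain.
Put 6 GB in disk 3; 5 GB remain.
Put 37 GB in disk 7; 27 GB remain.
Put 41 GB in disk 8; 23 GB remain.
Put 14 GB in disk 4; 2 GB remain.
Put 42 GB in disk 9; 22 GB remain.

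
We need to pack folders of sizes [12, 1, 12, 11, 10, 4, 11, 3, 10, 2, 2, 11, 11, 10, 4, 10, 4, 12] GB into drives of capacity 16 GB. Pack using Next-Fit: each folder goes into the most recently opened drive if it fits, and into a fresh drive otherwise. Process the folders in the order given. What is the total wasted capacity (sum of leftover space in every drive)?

Put 12 GB in drive 1; 4 GB remain.
Put 1 GB in drive 1; 3 GB remain.
Put 12 GB in drive 2; 4 GB remain.
Put 11 GB in drive 3; 5 GB remain.
Put 10 GB in drive 4; 6 GB remain.
Put 4 GB in drive 4; 2 GB remain.
Put 11 GB in drive 5; 5 GB remain.
Put 3 GB in drive 5; 2 GB remain.
Put 10 GB in drive 6; 6 GB remain.
Put 2 GB in drive 6; 4 GB remain.
Put 2 GB in drive 6; 2 GB remain.
Put 11 GB in drive 7; 5 GB remain.
Put 11 GB in drive 8; 5 GB remain.
Put 10 GB in drive 9; 6 GB remain.
Put 4 GB in drive 9; 2 GB remain.
Put 10 GB in drive 10; 6 GB remain.
Put 4 GB in drive 10; 2 GB remain.
Put 12 GB in drive 11; 4 GB remain.
11 drives × 16 GB = 176 GB; used 140 GB; unused 36 GB.

36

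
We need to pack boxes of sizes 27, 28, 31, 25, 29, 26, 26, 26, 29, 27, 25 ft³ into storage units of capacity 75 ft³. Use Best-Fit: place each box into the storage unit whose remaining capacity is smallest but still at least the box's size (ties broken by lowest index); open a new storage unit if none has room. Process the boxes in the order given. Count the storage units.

27 ft³ → storage unit 1 (remaining 48 ft³)
28 ft³ → storage unit 1 (remaining 20 ft³)
31 ft³ → storage unit 2 (remaining 44 ft³)
25 ft³ → storage unit 2 (remaining 19 ft³)
29 ft³ → storage unit 3 (remaining 46 ft³)
26 ft³ → storage unit 3 (remaining 20 ft³)
26 ft³ → storage unit 4 (remaining 49 ft³)
26 ft³ → storage unit 4 (remaining 23 ft³)
29 ft³ → storage unit 5 (remaining 46 ft³)
27 ft³ → storage unit 5 (remaining 19 ft³)
25 ft³ → storage unit 6 (remaining 50 ft³)
Final storage units: [27,28] [31,25] [29,26] [26,26] [29,27] [25].

6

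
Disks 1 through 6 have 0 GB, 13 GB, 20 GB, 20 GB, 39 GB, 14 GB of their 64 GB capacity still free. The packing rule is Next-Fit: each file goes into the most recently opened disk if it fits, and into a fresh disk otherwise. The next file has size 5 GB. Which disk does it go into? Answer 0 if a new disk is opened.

6

Next-Fit only looks at disk 6, which has 14 GB free.
5 GB fits there.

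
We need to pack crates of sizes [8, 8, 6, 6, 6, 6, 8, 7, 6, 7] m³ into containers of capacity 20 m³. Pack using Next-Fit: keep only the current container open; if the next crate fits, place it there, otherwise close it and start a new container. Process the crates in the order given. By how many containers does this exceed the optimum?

Next-Fit: [8,8] [6,6,6] [6,8] [7,6,7] → 4 containers.
Total size 68 m³; any packing needs at least ⌈68/20⌉ = 4 containers.
So 4 is already optimal.

0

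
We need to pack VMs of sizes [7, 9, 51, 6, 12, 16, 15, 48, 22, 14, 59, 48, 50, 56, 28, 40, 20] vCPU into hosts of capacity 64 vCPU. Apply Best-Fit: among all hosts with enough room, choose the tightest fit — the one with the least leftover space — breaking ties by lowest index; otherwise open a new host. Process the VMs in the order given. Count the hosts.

Put 7 vCPU in host 1; 57 vCPU remain.
Put 9 vCPU in host 1; 48 vCPU remain.
Put 51 vCPU in host 2; 13 vCPU remain.
Put 6 vCPU in host 2; 7 vCPU remain.
Put 12 vCPU in host 1; 36 vCPU remain.
Put 16 vCPU in host 1; 20 vCPU remain.
Put 15 vCPU in host 1; 5 vCPU remain.
Put 48 vCPU in host 3; 16 vCPU remain.
Put 22 vCPU in host 4; 42 vCPU remain.
Put 14 vCPU in host 3; 2 vCPU remain.
Put 59 vCPU in host 5; 5 vCPU remain.
Put 48 vCPU in host 6; 16 vCPU remain.
Put 50 vCPU in host 7; 14 vCPU remain.
Put 56 vCPU in host 8; 8 vCPU remain.
Put 28 vCPU in host 4; 14 vCPU remain.
Put 40 vCPU in host 9; 24 vCPU remain.
Put 20 vCPU in host 9; 4 vCPU remain.

9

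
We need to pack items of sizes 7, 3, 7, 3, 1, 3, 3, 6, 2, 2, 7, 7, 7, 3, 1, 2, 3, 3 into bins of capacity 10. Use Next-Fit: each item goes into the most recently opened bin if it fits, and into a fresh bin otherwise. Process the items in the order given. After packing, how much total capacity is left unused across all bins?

Put 7 in bin 1; 3 remain.
Put 3 in bin 1; 0 remain.
Put 7 in bin 2; 3 remain.
Put 3 in bin 2; 0 remain.
Put 1 in bin 3; 9 remain.
Put 3 in bin 3; 6 remain.
Put 3 in bin 3; 3 remain.
Put 6 in bin 4; 4 remain.
Put 2 in bin 4; 2 remain.
Put 2 in bin 4; 0 remain.
Put 7 in bin 5; 3 remain.
Put 7 in bin 6; 3 remain.
Put 7 in bin 7; 3 remain.
Put 3 in bin 7; 0 remain.
Put 1 in bin 8; 9 remain.
Put 2 in bin 8; 7 remain.
Put 3 in bin 8; 4 remain.
Put 3 in bin 8; 1 remain.
8 bins × 10 = 80; used 70; unused 10.

10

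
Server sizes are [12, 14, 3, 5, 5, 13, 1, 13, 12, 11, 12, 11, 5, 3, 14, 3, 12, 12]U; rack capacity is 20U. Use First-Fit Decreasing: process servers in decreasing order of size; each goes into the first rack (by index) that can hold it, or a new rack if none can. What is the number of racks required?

11 racks

Sorted descending: 14, 14, 13, 13, 12, 12, 12, 12, 12, 11, 11, 5, 5, 5, 3, 3, 3, 1.
rack 1: place 14U, 6U left
rack 2: place 14U, 6U left
rack 3: place 13U, 7U left
rack 4: place 13U, 7U left
rack 5: place 12U, 8U left
rack 6: place 12U, 8U left
rack 7: place 12U, 8U left
rack 8: place 12U, 8U left
rack 9: place 12U, 8U left
rack 10: place 11U, 9U left
rack 11: place 11U, 9U left
rack 1: place 5U, 1U left
rack 2: place 5U, 1U left
rack 3: place 5U, 2U left
rack 4: place 3U, 4U left
rack 4: place 3U, 1U left
rack 5: place 3U, 5U left
rack 1: place 1U, 0U left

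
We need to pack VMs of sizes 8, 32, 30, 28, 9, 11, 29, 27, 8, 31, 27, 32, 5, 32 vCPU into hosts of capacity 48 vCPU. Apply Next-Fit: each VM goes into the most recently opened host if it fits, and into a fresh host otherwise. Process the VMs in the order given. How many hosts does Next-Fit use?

9

8 vCPU → host 1 (remaining 40 vCPU)
32 vCPU → host 1 (remaining 8 vCPU)
30 vCPU → host 2 (remaining 18 vCPU)
28 vCPU → host 3 (remaining 20 vCPU)
9 vCPU → host 3 (remaining 11 vCPU)
11 vCPU → host 3 (remaining 0 vCPU)
29 vCPU → host 4 (remaining 19 vCPU)
27 vCPU → host 5 (remaining 21 vCPU)
8 vCPU → host 5 (remaining 13 vCPU)
31 vCPU → host 6 (remaining 17 vCPU)
27 vCPU → host 7 (remaining 21 vCPU)
32 vCPU → host 8 (remaining 16 vCPU)
5 vCPU → host 8 (remaining 11 vCPU)
32 vCPU → host 9 (remaining 16 vCPU)
Final hosts: [8,32] [30] [28,9,11] [29] [27,8] [31] [27] [32,5] [32].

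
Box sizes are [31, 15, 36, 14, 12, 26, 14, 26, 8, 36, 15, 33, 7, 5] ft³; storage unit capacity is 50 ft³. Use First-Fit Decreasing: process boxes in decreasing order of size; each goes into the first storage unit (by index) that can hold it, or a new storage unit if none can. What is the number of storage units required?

Sorted descending: 36, 36, 33, 31, 26, 26, 15, 15, 14, 14, 12, 8, 7, 5.
Put 36 ft³ in storage unit 1; 14 ft³ remain.
Put 36 ft³ in storage unit 2; 14 ft³ remain.
Put 33 ft³ in storage unit 3; 17 ft³ remain.
Put 31 ft³ in storage unit 4; 19 ft³ remain.
Put 26 ft³ in storage unit 5; 24 ft³ remain.
Put 26 ft³ in storage unit 6; 24 ft³ remain.
Put 15 ft³ in storage unit 3; 2 ft³ remain.
Put 15 ft³ in storage unit 4; 4 ft³ remain.
Put 14 ft³ in storage unit 1; 0 ft³ remain.
Put 14 ft³ in storage unit 2; 0 ft³ remain.
Put 12 ft³ in storage unit 5; 12 ft³ remain.
Put 8 ft³ in storage unit 5; 4 ft³ remain.
Put 7 ft³ in storage unit 6; 17 ft³ remain.
Put 5 ft³ in storage unit 6; 12 ft³ remain.
Final storage units: [36,14] [36,14] [33,15] [31,15] [26,12,8] [26,7,5].

6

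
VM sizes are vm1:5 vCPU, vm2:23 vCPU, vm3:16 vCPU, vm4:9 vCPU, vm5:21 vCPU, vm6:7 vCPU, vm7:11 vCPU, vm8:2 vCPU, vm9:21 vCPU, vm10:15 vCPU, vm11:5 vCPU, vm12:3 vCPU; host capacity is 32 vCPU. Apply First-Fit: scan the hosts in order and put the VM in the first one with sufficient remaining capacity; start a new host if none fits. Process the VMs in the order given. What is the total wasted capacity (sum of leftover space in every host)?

22

host 1: place vm1 (5 vCPU), 27 vCPU left
host 1: place vm2 (23 vCPU), 4 vCPU left
host 2: place vm3 (16 vCPU), 16 vCPU left
host 2: place vm4 (9 vCPU), 7 vCPU left
host 3: place vm5 (21 vCPU), 11 vCPU left
host 2: place vm6 (7 vCPU), 0 vCPU left
host 3: place vm7 (11 vCPU), 0 vCPU left
host 1: place vm8 (2 vCPU), 2 vCPU left
host 4: place vm9 (21 vCPU), 11 vCPU left
host 5: place vm10 (15 vCPU), 17 vCPU left
host 4: place vm11 (5 vCPU), 6 vCPU left
host 4: place vm12 (3 vCPU), 3 vCPU left
5 hosts × 32 vCPU = 160 vCPU; used 138 vCPU; unused 22 vCPU.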